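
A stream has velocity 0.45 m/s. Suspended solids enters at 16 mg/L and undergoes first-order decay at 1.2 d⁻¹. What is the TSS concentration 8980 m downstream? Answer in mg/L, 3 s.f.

Travel time t = 8980 m / 0.45 m/s = 8980/0.45 = 1.996e+04 s = 0.231 d.
First-order decay: C = 16·exp(−1.2·0.231) = 16·0.7579 = 12.13 mg/L.

12.1 mg/L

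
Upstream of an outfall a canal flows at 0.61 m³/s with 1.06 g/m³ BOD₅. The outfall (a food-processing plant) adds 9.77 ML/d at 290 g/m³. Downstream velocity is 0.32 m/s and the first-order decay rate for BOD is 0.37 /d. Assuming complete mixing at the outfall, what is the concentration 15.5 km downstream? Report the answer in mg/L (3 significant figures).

37.6 mg/L

9.77 ML/d = 0.1131 m³/s.
After complete mixing, C₀ = (0.1131·290 + 0.61·1.06) / 0.7231 = 46.25 mg/L.
Travel time t = 1.55e+04 m / 0.32 m/s = 4.844e+04 s = 0.5606 d.
C = 46.25·exp(−0.37·0.5606) = 46.25·0.8127 = 37.58 mg/L.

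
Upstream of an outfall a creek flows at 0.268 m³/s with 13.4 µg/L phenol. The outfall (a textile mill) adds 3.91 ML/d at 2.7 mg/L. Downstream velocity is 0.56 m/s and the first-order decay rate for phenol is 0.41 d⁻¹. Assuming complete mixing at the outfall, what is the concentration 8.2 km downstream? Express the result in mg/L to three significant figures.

0.375 mg/L

3.91 ML/d = 0.04525 m³/s.
13.4 µg/L = 0.0134 mg/L.
After complete mixing, C₀ = (0.04525·2.7 + 0.268·0.0134) / 0.3133 = 0.4015 mg/L.
Travel time t = 8200 m / 0.56 m/s = 1.464e+04 s = 0.1695 d.
C = 0.4015·exp(−0.41·0.1695) = 0.4015·0.9329 = 0.3746 mg/L.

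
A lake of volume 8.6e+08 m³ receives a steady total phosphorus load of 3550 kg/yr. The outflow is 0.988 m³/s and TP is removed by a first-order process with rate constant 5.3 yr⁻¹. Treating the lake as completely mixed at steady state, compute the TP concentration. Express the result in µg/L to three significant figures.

Outflow Q = 0.988 m³/s × 3.156e+07 s/yr = 3.118e+07 m³/yr.
Steady-state CSTR mass balance: W = Q·C + k·V·C, so C = W/(Q + kV).
Q + kV = 3.118e+07 + 5.3·8.6e+08 = 4.589e+09 m³/yr.
C = 3550/4.589e+09 = 7.736e-07 kg/m³ = 0.0007736 mg/L = 0.7736 µg/L.

0.774 µg/L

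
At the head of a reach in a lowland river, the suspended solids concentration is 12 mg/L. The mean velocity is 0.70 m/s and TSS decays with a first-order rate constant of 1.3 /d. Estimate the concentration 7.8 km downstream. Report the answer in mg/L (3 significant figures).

Travel time t = 7.8 km / 0.70 m/s = 7800/0.70 = 1.114e+04 s = 0.129 d.
First-order decay: C = 12·exp(−1.3·0.129) = 12·0.8456 = 10.15 mg/L.

10.1 mg/L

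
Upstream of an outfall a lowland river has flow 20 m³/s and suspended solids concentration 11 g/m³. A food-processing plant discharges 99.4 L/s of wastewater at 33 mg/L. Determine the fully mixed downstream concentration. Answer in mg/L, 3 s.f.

11.1 mg/L

99.4 L/s = 0.0994 m³/s.
By mass balance at complete mixing, C = (0.0994·33 + 20·11) / (0.0994 + 20) = 223.3/20.1 = 11.11 mg/L.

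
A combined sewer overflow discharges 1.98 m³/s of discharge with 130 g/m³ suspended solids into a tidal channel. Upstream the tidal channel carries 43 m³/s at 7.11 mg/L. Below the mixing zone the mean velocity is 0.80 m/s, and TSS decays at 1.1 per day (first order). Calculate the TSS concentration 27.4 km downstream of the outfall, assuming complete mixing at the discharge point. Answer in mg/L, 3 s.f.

After complete mixing, C₀ = (1.98·130 + 43·7.11) / 44.98 = 12.52 mg/L.
Travel time t = 2.74e+04 m / 0.80 m/s = 3.425e+04 s = 0.3964 d.
C = 12.52·exp(−1.1·0.3964) = 12.52·0.6466 = 8.095 mg/L.

8.09 mg/L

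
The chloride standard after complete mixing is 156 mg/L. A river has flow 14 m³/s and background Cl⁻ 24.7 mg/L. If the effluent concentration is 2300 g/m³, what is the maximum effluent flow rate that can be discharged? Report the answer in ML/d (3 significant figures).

74.1 ML/d

Mass balance at complete mixing: C_std·(Q_w + Q_r) = Q_w·C_e + Q_r·C_b.
Rearranging, Q_w = Q_r·(C_std − C_b)/(C_e − C_std) = 14·(156 − 24.7) / (2300 − 156) = 0.8574 m³/s.
= 74.08 ML/d.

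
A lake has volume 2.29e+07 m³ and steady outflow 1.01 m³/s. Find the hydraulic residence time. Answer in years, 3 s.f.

0.718 yr

Q = 1.01 m³/s × 3.156e+07 s/yr = 3.187e+07 m³/yr.
Hydraulic residence time τ = V/Q = 2.29e+07/3.187e+07 = 0.7185 yr.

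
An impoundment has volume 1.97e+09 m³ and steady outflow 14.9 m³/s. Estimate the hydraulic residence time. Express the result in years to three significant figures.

Q = 14.9 m³/s × 3.156e+07 s/yr = 4.702e+08 m³/yr.
Hydraulic residence time τ = V/Q = 1.97e+09/4.702e+08 = 4.19 yr.

4.19 yr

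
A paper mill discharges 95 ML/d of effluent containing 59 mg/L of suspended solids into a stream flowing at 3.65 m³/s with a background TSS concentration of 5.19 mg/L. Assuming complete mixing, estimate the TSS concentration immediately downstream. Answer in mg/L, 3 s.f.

17.6 mg/L

95 ML/d = 1.1 m³/s.
Flow-weighted mixing gives C = (1.1·59 + 3.65·5.19) / (1.1 + 3.65) = 83.82/4.75 = 17.65 mg/L.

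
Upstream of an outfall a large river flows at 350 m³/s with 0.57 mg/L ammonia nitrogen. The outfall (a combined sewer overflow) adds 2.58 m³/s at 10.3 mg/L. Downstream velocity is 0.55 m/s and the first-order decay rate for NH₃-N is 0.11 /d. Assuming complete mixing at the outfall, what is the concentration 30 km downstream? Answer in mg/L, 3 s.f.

0.598 mg/L

After complete mixing, C₀ = (2.58·10.3 + 350·0.57) / 352.6 = 0.6412 mg/L.
Travel time t = 3e+04 m / 0.55 m/s = 5.455e+04 s = 0.6313 d.
C = 0.6412·exp(−0.11·0.6313) = 0.6412·0.9329 = 0.5982 mg/L.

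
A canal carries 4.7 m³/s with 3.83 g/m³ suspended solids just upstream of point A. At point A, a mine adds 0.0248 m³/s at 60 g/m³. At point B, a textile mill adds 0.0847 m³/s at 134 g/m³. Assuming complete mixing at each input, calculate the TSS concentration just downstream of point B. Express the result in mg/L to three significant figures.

After input A: C = (4.7·3.83 + 0.0248·60) / 4.725 = 4.125 mg/L.
After input B: C = (4.725·4.125 + 0.0847·134) / 4.809 = 6.412 mg/L.

6.41 mg/L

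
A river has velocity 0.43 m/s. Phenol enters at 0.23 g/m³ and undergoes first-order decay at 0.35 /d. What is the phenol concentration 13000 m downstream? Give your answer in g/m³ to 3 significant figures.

0.203 g/m³

Travel time t = 13000 m / 0.43 m/s = 1.3e+04/0.43 = 3.023e+04 s = 0.3499 d.
First-order decay: C = 0.23·exp(−0.35·0.3499) = 0.23·0.8847 = 0.2035 g/m³.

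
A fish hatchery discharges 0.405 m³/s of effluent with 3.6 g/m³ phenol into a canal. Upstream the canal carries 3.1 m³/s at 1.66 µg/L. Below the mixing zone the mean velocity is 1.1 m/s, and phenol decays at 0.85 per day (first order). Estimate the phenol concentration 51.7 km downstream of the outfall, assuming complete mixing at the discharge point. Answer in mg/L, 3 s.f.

0.263 mg/L

1.66 µg/L = 0.00166 mg/L.
After complete mixing, C₀ = (0.405·3.6 + 3.1·0.00166) / 3.505 = 0.4174 mg/L.
Travel time t = 5.17e+04 m / 1.1 m/s = 4.7e+04 s = 0.544 d.
C = 0.4174·exp(−0.85·0.544) = 0.4174·0.6298 = 0.2629 mg/L.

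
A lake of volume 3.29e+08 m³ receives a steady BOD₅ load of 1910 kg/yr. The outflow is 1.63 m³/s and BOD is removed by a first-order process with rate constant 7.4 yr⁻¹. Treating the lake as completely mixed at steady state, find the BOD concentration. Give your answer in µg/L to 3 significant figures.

Outflow Q = 1.63 m³/s × 3.156e+07 s/yr = 5.144e+07 m³/yr.
Steady-state CSTR mass balance: W = Q·C + k·V·C, so C = W/(Q + kV).
Q + kV = 5.144e+07 + 7.4·3.29e+08 = 2.486e+09 m³/yr.
C = 1910/2.486e+09 = 7.683e-07 kg/m³ = 0.0007683 mg/L = 0.7683 µg/L.

0.768 µg/L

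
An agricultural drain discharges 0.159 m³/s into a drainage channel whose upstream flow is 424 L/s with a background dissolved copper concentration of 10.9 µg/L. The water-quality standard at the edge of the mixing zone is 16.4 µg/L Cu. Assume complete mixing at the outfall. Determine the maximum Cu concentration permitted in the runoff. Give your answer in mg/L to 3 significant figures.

0.0311 mg/L

424 L/s = 0.424 m³/s.
10.9 µg/L = 0.0109 mg/L.
16.4 µg/L = 0.0164 mg/L.
Mass balance: 0.0164·0.583 = 0.159·Cₑ + 0.424·0.0109.
Cₑ = (0.009561 − 0.004622) / 0.159 = 0.03107 mg/L.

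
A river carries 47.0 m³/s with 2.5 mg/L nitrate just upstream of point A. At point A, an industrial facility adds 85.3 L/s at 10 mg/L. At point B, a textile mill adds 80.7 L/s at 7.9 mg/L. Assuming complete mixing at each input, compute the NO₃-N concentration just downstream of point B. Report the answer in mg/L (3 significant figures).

85.3 L/s = 0.0853 m³/s.
After input A: C = (47·2.5 + 0.0853·10) / 47.09 = 2.514 mg/L.
80.7 L/s = 0.0807 m³/s.
After input B: C = (47.09·2.514 + 0.0807·7.9) / 47.17 = 2.523 mg/L.

2.52 mg/L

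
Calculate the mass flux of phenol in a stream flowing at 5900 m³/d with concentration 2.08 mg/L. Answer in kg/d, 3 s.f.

5900 m³/d = 0.06829 m³/s.
Mass flux = Q·C = 0.06829 m³/s × 2.08 g/m³ = 0.142 g/s.
= 0.142 g/s × 86.4 = 12.27 kg/d.

12.3 kg/d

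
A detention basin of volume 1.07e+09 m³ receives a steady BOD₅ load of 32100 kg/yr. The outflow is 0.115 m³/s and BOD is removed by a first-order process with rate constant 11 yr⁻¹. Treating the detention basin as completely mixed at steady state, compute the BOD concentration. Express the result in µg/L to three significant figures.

2.73 µg/L

Outflow Q = 0.115 m³/s × 3.156e+07 s/yr = 3.629e+06 m³/yr.
Steady-state CSTR mass balance: W = Q·C + k·V·C, so C = W/(Q + kV).
Q + kV = 3.629e+06 + 11·1.07e+09 = 1.177e+10 m³/yr.
C = 32100/1.177e+10 = 2.726e-06 kg/m³ = 0.002726 mg/L = 2.726 µg/L.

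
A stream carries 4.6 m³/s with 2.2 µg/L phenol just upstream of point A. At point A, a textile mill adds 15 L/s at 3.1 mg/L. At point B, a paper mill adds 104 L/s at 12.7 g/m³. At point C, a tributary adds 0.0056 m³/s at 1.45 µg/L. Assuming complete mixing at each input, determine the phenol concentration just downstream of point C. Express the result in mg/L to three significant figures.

0.292 mg/L

2.2 µg/L = 0.0022 mg/L.
15 L/s = 0.015 m³/s.
After input A: C = (4.6·0.0022 + 0.015·3.1) / 4.615 = 0.01227 mg/L.
104 L/s = 0.104 m³/s.
After input B: C = (4.615·0.01227 + 0.104·12.7) / 4.719 = 0.2919 mg/L.
1.45 µg/L = 0.00145 mg/L.
After input C: C = (4.719·0.2919 + 0.0056·0.00145) / 4.725 = 0.2915 mg/L.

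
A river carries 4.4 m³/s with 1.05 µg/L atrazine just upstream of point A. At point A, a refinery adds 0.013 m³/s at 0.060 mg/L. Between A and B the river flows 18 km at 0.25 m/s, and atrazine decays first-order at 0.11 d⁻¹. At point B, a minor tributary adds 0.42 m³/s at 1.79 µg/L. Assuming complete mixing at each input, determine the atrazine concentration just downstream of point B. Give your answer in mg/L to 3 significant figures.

0.00118 mg/L

1.05 µg/L = 0.00105 mg/L.
After input A: C = (4.4·0.00105 + 0.013·0.06) / 4.413 = 0.001224 mg/L.
Over the 18 km reach to input B (t = 7.2e+04 s = 0.8333 d), decay gives C = 0.001224·exp(−0.11·0.8333) = 0.001116 mg/L.
1.79 µg/L = 0.00179 mg/L.
After input B: C = (4.413·0.001116 + 0.42·0.00179) / 4.833 = 0.001175 mg/L.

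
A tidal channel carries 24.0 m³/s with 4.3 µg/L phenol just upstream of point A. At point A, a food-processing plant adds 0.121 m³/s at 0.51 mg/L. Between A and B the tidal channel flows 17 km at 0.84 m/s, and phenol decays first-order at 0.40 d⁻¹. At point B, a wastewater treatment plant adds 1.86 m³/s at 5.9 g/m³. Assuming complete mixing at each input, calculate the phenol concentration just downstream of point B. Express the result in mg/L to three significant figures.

0.428 mg/L

4.3 µg/L = 0.0043 mg/L.
After input A: C = (24·0.0043 + 0.121·0.51) / 24.12 = 0.006837 mg/L.
Over the 17 km reach to input B (t = 2.024e+04 s = 0.2342 d), decay gives C = 0.006837·exp(−0.40·0.2342) = 0.006225 mg/L.
After input B: C = (24.12·0.006225 + 1.86·5.9) / 25.98 = 0.4282 mg/L.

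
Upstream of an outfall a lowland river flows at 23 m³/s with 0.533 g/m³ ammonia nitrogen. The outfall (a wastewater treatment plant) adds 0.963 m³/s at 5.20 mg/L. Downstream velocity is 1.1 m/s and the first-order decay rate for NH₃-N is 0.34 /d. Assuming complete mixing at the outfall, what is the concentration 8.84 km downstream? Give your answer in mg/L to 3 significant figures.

After complete mixing, C₀ = (0.963·5.2 + 23·0.533) / 23.96 = 0.7206 mg/L.
Travel time t = 8840 m / 1.1 m/s = 8036 s = 0.09301 d.
C = 0.7206·exp(−0.34·0.09301) = 0.7206·0.9689 = 0.6981 mg/L.

0.698 mg/L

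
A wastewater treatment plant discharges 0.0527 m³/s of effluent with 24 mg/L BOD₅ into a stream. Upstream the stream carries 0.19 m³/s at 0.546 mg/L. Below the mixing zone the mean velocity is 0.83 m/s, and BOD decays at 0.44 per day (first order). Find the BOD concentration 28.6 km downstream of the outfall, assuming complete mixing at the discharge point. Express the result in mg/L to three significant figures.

4.73 mg/L

After complete mixing, C₀ = (0.0527·24 + 0.19·0.546) / 0.2427 = 5.639 mg/L.
Travel time t = 2.86e+04 m / 0.83 m/s = 3.446e+04 s = 0.3988 d.
C = 5.639·exp(−0.44·0.3988) = 5.639·0.8391 = 4.731 mg/L.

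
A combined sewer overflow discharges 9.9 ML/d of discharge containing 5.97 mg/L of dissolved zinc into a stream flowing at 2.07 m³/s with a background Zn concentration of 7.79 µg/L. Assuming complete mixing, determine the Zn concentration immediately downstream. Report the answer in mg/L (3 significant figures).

0.321 mg/L

9.9 ML/d = 0.1146 m³/s.
7.79 µg/L = 0.00779 mg/L.
Flow-weighted mixing gives C = (0.1146·5.97 + 2.07·0.00779) / (0.1146 + 2.07) = 0.7002/2.185 = 0.3205 mg/L.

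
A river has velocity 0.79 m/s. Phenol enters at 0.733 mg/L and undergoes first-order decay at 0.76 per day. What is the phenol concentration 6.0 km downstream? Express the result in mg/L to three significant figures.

0.686 mg/L

Travel time t = 6.0 km / 0.79 m/s = 6000/0.79 = 7595 s = 0.0879 d.
First-order decay: C = 0.733·exp(−0.76·0.0879) = 0.733·0.9354 = 0.6856 mg/L.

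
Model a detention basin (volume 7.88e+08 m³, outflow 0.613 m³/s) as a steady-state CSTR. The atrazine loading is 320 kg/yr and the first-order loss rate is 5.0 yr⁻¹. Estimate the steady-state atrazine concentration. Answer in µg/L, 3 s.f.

Outflow Q = 0.613 m³/s × 3.156e+07 s/yr = 1.934e+07 m³/yr.
Steady-state CSTR mass balance: W = Q·C + k·V·C, so C = W/(Q + kV).
Q + kV = 1.934e+07 + 5.0·7.88e+08 = 3.959e+09 m³/yr.
C = 320/3.959e+09 = 8.082e-08 kg/m³ = 8.082e-05 mg/L = 0.08082 µg/L.

0.0808 µg/L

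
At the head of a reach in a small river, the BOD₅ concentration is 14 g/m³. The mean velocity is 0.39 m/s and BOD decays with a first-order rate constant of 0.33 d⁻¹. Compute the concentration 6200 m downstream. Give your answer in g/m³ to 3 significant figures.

Travel time t = 6200 m / 0.39 m/s = 6200/0.39 = 1.59e+04 s = 0.184 d.
First-order decay: C = 14·exp(−0.33·0.184) = 14·0.9411 = 13.18 g/m³.

13.2 g/m³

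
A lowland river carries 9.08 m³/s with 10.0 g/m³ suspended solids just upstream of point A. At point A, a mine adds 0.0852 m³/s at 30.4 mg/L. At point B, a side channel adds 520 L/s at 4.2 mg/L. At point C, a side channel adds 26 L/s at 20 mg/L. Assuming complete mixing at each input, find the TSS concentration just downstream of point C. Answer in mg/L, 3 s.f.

9.90 mg/L

After input A: C = (9.08·10 + 0.0852·30.4) / 9.165 = 10.19 mg/L.
520 L/s = 0.52 m³/s.
After input B: C = (9.165·10.19 + 0.52·4.2) / 9.685 = 9.868 mg/L.
26 L/s = 0.026 m³/s.
After input C: C = (9.685·9.868 + 0.026·20) / 9.711 = 9.895 mg/L.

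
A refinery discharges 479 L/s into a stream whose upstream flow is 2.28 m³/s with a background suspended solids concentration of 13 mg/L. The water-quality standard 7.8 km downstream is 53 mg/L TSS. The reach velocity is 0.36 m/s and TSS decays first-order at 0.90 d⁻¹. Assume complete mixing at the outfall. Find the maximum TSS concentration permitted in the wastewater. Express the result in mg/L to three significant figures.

321 mg/L

479 L/s = 0.479 m³/s.
Travel time to the compliance point: t = 7800/0.36 = 2.167e+04 s = 0.2508 d; decay factor exp(−0.90·0.2508) = 0.798.
So the concentration just after mixing may be at most 53/0.798 = 66.42 mg/L.
Mass balance: 66.42·2.759 = 0.479·Cₑ + 2.28·13.
Cₑ = (183.3 − 29.64) / 0.479 = 320.7 mg/L.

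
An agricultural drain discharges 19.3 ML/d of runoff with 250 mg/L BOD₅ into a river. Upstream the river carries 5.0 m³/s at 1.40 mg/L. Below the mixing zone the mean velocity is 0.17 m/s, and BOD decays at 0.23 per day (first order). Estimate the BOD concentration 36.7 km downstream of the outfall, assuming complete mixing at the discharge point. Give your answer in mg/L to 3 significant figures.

19.3 ML/d = 0.2234 m³/s.
After complete mixing, C₀ = (0.2234·250 + 5·1.4) / 5.223 = 12.03 mg/L.
Travel time t = 3.67e+04 m / 0.17 m/s = 2.159e+05 s = 2.499 d.
C = 12.03·exp(−0.23·2.499) = 12.03·0.5629 = 6.772 mg/L.

6.77 mg/L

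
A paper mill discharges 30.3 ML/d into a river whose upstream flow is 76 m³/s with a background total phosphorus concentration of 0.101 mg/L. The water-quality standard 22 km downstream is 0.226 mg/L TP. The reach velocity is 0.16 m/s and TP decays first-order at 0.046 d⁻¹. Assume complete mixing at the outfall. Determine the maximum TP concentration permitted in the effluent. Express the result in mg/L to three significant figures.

31.1 mg/L

30.3 ML/d = 0.3507 m³/s.
Travel time to the compliance point: t = 2.2e+04/0.16 = 1.375e+05 s = 1.591 d; decay factor exp(−0.046·1.591) = 0.9294.
So the concentration just after mixing may be at most 0.226/0.9294 = 0.2432 mg/L.
Mass balance: 0.2432·76.35 = 0.3507·Cₑ + 76·0.101.
Cₑ = (18.57 − 7.676) / 0.3507 = 31.05 mg/L.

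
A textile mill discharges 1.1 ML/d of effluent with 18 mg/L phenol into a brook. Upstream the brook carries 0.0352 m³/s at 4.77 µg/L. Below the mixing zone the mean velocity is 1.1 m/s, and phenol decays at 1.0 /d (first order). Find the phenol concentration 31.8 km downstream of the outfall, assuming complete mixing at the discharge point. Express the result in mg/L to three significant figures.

3.42 mg/L

1.1 ML/d = 0.01273 m³/s.
4.77 µg/L = 0.00477 mg/L.
After complete mixing, C₀ = (0.01273·18 + 0.0352·0.00477) / 0.04793 = 4.785 mg/L.
Travel time t = 3.18e+04 m / 1.1 m/s = 2.891e+04 s = 0.3346 d.
C = 4.785·exp(−1.0·0.3346) = 4.785·0.7156 = 3.424 mg/L.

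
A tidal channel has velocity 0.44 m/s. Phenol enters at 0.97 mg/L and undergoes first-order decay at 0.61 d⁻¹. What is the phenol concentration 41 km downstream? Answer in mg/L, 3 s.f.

Travel time t = 41 km / 0.44 m/s = 4.1e+04/0.44 = 9.318e+04 s = 1.078 d.
First-order decay: C = 0.97·exp(−0.61·1.078) = 0.97·0.5179 = 0.5024 mg/L.

0.502 mg/L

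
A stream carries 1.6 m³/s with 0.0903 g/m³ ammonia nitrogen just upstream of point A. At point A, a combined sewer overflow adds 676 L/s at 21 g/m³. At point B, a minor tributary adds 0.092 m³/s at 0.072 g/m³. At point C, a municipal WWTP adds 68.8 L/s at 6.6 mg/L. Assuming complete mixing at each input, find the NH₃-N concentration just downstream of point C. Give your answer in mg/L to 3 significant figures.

676 L/s = 0.676 m³/s.
After input A: C = (1.6·0.0903 + 0.676·21) / 2.276 = 6.301 mg/L.
After input B: C = (2.276·6.301 + 0.092·0.072) / 2.368 = 6.059 mg/L.
68.8 L/s = 0.0688 m³/s.
After input C: C = (2.368·6.059 + 0.0688·6.6) / 2.437 = 6.074 mg/L.

6.07 mg/L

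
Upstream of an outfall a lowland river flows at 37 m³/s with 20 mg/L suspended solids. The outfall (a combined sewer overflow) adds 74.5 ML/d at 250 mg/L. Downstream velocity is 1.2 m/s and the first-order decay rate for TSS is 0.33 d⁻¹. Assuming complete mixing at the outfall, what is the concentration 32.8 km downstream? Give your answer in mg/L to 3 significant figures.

22.7 mg/L

74.5 ML/d = 0.8623 m³/s.
After complete mixing, C₀ = (0.8623·250 + 37·20) / 37.86 = 25.24 mg/L.
Travel time t = 3.28e+04 m / 1.2 m/s = 2.733e+04 s = 0.3164 d.
C = 25.24·exp(−0.33·0.3164) = 25.24·0.9009 = 22.74 mg/L.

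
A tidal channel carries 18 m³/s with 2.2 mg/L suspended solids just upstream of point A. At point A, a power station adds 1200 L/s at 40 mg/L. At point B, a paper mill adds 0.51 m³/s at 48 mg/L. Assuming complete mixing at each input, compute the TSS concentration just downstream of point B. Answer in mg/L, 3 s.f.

5.69 mg/L

1200 L/s = 1.2 m³/s.
After input A: C = (18·2.2 + 1.2·40) / 19.2 = 4.562 mg/L.
After input B: C = (19.2·4.562 + 0.51·48) / 19.71 = 5.686 mg/L.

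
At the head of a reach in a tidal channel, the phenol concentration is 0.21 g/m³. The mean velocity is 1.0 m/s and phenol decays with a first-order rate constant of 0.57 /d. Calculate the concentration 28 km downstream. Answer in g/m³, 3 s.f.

Travel time t = 28 km / 1.0 m/s = 2.8e+04/1.0 = 2.8e+04 s = 0.3241 d.
First-order decay: C = 0.21·exp(−0.57·0.3241) = 0.21·0.8313 = 0.1746 g/m³.

0.175 g/m³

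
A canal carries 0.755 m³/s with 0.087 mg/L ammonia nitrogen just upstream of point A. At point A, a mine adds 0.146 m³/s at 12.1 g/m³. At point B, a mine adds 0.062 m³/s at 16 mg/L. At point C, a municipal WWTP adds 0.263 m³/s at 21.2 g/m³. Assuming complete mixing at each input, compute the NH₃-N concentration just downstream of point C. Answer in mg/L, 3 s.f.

After input A: C = (0.755·0.087 + 0.146·12.1) / 0.901 = 2.034 mg/L.
After input B: C = (0.901·2.034 + 0.062·16) / 0.963 = 2.933 mg/L.
After input C: C = (0.963·2.933 + 0.263·21.2) / 1.226 = 6.851 mg/L.

6.85 mg/L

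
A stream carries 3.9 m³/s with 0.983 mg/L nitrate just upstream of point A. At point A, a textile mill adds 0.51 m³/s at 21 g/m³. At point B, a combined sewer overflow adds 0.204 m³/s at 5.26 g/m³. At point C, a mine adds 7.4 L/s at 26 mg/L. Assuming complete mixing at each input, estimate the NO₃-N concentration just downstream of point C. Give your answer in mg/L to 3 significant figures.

After input A: C = (3.9·0.983 + 0.51·21) / 4.41 = 3.298 mg/L.
After input B: C = (4.41·3.298 + 0.204·5.26) / 4.614 = 3.385 mg/L.
7.4 L/s = 0.0074 m³/s.
After input C: C = (4.614·3.385 + 0.0074·26) / 4.621 = 3.421 mg/L.

3.42 mg/L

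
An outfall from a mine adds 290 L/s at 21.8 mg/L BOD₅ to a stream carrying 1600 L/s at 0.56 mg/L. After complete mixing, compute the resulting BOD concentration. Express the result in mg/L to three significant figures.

290 L/s = 0.29 m³/s.
1600 L/s = 1.6 m³/s.
Conservation of mass across the mixing zone: C = (0.29·21.8 + 1.6·0.56) / (0.29 + 1.6) = 7.218/1.89 = 3.819 mg/L.

3.82 mg/L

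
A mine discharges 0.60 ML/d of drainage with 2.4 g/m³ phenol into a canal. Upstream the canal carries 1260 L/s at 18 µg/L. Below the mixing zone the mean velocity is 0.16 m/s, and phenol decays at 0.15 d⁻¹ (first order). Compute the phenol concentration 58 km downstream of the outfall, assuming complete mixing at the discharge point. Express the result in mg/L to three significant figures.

0.0166 mg/L

0.60 ML/d = 0.006944 m³/s.
1260 L/s = 1.26 m³/s.
18 µg/L = 0.018 mg/L.
After complete mixing, C₀ = (0.006944·2.4 + 1.26·0.018) / 1.267 = 0.03106 mg/L.
Travel time t = 5.8e+04 m / 0.16 m/s = 3.625e+05 s = 4.196 d.
C = 0.03106·exp(−0.15·4.196) = 0.03106·0.5329 = 0.01655 mg/L.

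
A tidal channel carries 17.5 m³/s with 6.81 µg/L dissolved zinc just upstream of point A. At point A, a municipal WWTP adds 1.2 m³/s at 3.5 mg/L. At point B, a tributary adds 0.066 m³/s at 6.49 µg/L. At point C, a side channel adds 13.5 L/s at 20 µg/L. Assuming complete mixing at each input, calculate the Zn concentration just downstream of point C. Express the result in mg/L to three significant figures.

6.81 µg/L = 0.00681 mg/L.
After input A: C = (17.5·0.00681 + 1.2·3.5) / 18.7 = 0.231 mg/L.
6.49 µg/L = 0.00649 mg/L.
After input B: C = (18.7·0.231 + 0.066·0.00649) / 18.77 = 0.2302 mg/L.
13.5 L/s = 0.0135 m³/s.
20 µg/L = 0.02 mg/L.
After input C: C = (18.77·0.2302 + 0.0135·0.02) / 18.78 = 0.23 mg/L.

0.230 mg/L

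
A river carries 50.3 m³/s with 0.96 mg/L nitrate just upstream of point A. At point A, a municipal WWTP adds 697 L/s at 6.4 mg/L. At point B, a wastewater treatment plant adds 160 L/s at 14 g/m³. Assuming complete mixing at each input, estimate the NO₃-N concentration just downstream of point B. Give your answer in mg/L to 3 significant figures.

1.07 mg/L

697 L/s = 0.697 m³/s.
After input A: C = (50.3·0.96 + 0.697·6.4) / 51 = 1.034 mg/L.
160 L/s = 0.16 m³/s.
After input B: C = (51·1.034 + 0.16·14) / 51.16 = 1.075 mg/L.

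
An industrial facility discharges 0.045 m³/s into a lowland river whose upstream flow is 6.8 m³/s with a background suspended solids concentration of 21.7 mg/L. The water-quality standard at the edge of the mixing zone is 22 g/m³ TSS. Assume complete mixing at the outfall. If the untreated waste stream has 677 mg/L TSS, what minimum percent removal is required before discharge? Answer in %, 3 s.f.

90.1 %

Mass balance: 22·6.845 = 0.045·Cₑ + 6.8·21.7.
Cₑ = (150.6 − 147.6) / 0.045 = 67.33 mg/L.
Required removal = 1 − 67.33/677 = 90.05 %.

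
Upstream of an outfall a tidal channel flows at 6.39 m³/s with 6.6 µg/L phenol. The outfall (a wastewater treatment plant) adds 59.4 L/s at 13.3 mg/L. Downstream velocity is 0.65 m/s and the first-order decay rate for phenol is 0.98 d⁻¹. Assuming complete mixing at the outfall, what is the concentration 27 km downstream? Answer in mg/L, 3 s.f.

59.4 L/s = 0.0594 m³/s.
6.6 µg/L = 0.0066 mg/L.
After complete mixing, C₀ = (0.0594·13.3 + 6.39·0.0066) / 6.449 = 0.129 mg/L.
Travel time t = 2.7e+04 m / 0.65 m/s = 4.154e+04 s = 0.4808 d.
C = 0.129·exp(−0.98·0.4808) = 0.129·0.6243 = 0.08055 mg/L.

0.0806 mg/L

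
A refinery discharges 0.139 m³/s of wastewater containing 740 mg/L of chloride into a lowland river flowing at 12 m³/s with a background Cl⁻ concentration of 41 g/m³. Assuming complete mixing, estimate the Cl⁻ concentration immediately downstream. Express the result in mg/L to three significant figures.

49.0 mg/L

By mass balance at complete mixing, C = (0.139·740 + 12·41) / (0.139 + 12) = 594.9/12.14 = 49 mg/L.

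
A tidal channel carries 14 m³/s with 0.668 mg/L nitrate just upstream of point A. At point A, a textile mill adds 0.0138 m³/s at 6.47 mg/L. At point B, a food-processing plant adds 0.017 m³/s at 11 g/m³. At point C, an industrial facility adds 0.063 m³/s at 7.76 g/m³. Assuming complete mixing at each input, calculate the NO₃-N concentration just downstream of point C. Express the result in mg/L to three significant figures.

After input A: C = (14·0.668 + 0.0138·6.47) / 14.01 = 0.6737 mg/L.
After input B: C = (14.01·0.6737 + 0.017·11) / 14.03 = 0.6862 mg/L.
After input C: C = (14.03·0.6862 + 0.063·7.76) / 14.09 = 0.7178 mg/L.

0.718 mg/L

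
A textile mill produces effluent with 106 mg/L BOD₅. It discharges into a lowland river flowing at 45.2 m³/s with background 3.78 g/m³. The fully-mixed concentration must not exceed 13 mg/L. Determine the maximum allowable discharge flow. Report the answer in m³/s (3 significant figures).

4.48 m³/s

Mass balance at complete mixing: C_std·(Q_w + Q_r) = Q_w·C_e + Q_r·C_b.
Rearranging, Q_w = Q_r·(C_std − C_b)/(C_e − C_std) = 45.2·(13 − 3.78) / (106 − 13) = 4.481 m³/s.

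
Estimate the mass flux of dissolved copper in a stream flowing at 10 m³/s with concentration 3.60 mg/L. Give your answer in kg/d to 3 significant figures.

Mass flux = Q·C = 10 m³/s × 3.6 g/m³ = 36 g/s.
= 36 g/s × 86.4 = 3110 kg/d.

3110 kg/d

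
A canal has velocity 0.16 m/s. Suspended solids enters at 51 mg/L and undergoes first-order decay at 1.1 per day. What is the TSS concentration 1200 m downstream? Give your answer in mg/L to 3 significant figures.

Travel time t = 1200 m / 0.16 m/s = 1200/0.16 = 7500 s = 0.08681 d.
First-order decay: C = 51·exp(−1.1·0.08681) = 51·0.9089 = 46.36 mg/L.

46.4 mg/L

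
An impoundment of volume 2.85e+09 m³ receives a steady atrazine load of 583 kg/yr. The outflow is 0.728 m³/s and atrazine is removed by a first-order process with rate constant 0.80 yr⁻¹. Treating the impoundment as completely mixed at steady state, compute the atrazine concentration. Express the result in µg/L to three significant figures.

0.253 µg/L

Outflow Q = 0.728 m³/s × 3.156e+07 s/yr = 2.297e+07 m³/yr.
Steady-state CSTR mass balance: W = Q·C + k·V·C, so C = W/(Q + kV).
Q + kV = 2.297e+07 + 0.80·2.85e+09 = 2.303e+09 m³/yr.
C = 583/2.303e+09 = 2.532e-07 kg/m³ = 0.0002532 mg/L = 0.2532 µg/L.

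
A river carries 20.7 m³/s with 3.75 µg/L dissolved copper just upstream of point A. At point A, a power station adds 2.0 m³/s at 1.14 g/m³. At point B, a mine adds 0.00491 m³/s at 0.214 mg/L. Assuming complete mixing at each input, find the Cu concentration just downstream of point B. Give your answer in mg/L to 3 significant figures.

3.75 µg/L = 0.00375 mg/L.
After input A: C = (20.7·0.00375 + 2·1.14) / 22.7 = 0.1039 mg/L.
After input B: C = (22.7·0.1039 + 0.00491·0.214) / 22.7 = 0.1039 mg/L.

0.104 mg/L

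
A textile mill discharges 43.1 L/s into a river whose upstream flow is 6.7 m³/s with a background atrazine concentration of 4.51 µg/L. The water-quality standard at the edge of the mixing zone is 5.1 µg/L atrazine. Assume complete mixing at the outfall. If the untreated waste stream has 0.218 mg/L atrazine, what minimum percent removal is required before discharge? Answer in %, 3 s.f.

55.6 %

43.1 L/s = 0.0431 m³/s.
4.51 µg/L = 0.00451 mg/L.
5.1 µg/L = 0.0051 mg/L.
Mass balance: 0.0051·6.743 = 0.0431·Cₑ + 6.7·0.00451.
Cₑ = (0.03439 − 0.03022) / 0.0431 = 0.09682 mg/L.
Required removal = 1 − 0.09682/0.218 = 55.59 %.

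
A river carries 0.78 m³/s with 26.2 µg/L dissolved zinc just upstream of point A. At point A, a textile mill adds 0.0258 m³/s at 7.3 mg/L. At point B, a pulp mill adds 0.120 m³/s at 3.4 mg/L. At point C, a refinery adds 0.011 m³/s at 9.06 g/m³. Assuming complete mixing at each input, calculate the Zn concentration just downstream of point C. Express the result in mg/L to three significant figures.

26.2 µg/L = 0.0262 mg/L.
After input A: C = (0.78·0.0262 + 0.0258·7.3) / 0.8058 = 0.2591 mg/L.
After input B: C = (0.8058·0.2591 + 0.12·3.4) / 0.9258 = 0.6662 mg/L.
After input C: C = (0.9258·0.6662 + 0.011·9.06) / 0.9368 = 0.7648 mg/L.

0.765 mg/L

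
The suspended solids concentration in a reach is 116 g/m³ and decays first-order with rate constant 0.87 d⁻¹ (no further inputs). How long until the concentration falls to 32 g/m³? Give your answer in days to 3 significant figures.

1.48 d

t = ln(C₀/C)/k = ln(116/32)/0.87 = 1.288/0.87 = 1.48 d.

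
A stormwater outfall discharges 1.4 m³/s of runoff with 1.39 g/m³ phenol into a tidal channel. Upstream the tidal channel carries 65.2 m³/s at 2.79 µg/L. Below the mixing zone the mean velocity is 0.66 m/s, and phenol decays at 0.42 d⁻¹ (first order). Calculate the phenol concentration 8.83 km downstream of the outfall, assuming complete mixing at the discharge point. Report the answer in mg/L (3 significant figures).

2.79 µg/L = 0.00279 mg/L.
After complete mixing, C₀ = (1.4·1.39 + 65.2·0.00279) / 66.6 = 0.03195 mg/L.
Travel time t = 8830 m / 0.66 m/s = 1.338e+04 s = 0.1548 d.
C = 0.03195·exp(−0.42·0.1548) = 0.03195·0.937 = 0.02994 mg/L.

0.0299 mg/L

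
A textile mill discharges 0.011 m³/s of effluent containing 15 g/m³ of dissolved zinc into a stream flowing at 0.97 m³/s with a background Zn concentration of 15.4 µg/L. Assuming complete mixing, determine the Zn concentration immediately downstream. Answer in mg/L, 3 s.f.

15.4 µg/L = 0.0154 mg/L.
Flow-weighted mixing gives C = (0.011·15 + 0.97·0.0154) / (0.011 + 0.97) = 0.1799/0.981 = 0.1834 mg/L.

0.183 mg/L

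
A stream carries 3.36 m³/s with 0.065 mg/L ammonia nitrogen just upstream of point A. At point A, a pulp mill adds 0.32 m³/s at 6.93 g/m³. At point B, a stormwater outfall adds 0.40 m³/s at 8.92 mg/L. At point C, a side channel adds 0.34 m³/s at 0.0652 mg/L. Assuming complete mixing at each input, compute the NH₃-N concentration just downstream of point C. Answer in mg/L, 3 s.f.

After input A: C = (3.36·0.065 + 0.32·6.93) / 3.68 = 0.662 mg/L.
After input B: C = (3.68·0.662 + 0.4·8.92) / 4.08 = 1.472 mg/L.
After input C: C = (4.08·1.472 + 0.34·0.0652) / 4.42 = 1.363 mg/L.

1.36 mg/L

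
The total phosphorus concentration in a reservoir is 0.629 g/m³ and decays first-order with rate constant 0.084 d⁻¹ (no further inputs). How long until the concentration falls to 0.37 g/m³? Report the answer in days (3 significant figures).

6.32 d

t = ln(C₀/C)/k = ln(0.629/0.37)/0.084 = 0.5306/0.084 = 6.317 d.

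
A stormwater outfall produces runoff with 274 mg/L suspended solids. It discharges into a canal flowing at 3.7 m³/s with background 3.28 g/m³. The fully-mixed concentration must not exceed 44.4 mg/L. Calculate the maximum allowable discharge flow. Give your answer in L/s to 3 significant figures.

Mass balance at complete mixing: C_std·(Q_w + Q_r) = Q_w·C_e + Q_r·C_b.
Rearranging, Q_w = Q_r·(C_std − C_b)/(C_e − C_std) = 3.7·(44.4 − 3.28) / (274 − 44.4) = 0.6626 m³/s.
= 662.6 L/s.

663 L/s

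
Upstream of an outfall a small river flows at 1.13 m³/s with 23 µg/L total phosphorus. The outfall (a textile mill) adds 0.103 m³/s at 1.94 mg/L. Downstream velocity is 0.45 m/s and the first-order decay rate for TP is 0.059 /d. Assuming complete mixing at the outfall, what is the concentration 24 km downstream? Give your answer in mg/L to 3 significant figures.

0.177 mg/L

23 µg/L = 0.023 mg/L.
After complete mixing, C₀ = (0.103·1.94 + 1.13·0.023) / 1.233 = 0.1831 mg/L.
Travel time t = 2.4e+04 m / 0.45 m/s = 5.333e+04 s = 0.6173 d.
C = 0.1831·exp(−0.059·0.6173) = 0.1831·0.9642 = 0.1766 mg/L.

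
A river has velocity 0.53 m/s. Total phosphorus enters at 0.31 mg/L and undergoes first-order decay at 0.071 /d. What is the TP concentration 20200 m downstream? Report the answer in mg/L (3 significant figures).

Travel time t = 20200 m / 0.53 m/s = 2.02e+04/0.53 = 3.811e+04 s = 0.4411 d.
First-order decay: C = 0.31·exp(−0.071·0.4411) = 0.31·0.9692 = 0.3004 mg/L.

0.300 mg/L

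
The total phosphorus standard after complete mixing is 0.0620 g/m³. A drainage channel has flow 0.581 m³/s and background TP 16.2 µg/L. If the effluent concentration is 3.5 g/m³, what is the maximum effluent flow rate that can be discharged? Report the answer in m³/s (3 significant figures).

16.2 µg/L = 0.0162 mg/L.
Mass balance at complete mixing: C_std·(Q_w + Q_r) = Q_w·C_e + Q_r·C_b.
Rearranging, Q_w = Q_r·(C_std − C_b)/(C_e − C_std) = 0.581·(0.062 − 0.0162) / (3.5 − 0.062) = 0.00774 m³/s.

0.00774 m³/s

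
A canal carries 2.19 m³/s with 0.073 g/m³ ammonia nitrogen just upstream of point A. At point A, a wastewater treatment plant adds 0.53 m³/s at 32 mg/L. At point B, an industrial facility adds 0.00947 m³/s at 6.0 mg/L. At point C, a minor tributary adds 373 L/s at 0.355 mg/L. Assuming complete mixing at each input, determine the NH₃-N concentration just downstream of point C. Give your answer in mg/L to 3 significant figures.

5.58 mg/L

After input A: C = (2.19·0.073 + 0.53·32) / 2.72 = 6.294 mg/L.
After input B: C = (2.72·6.294 + 0.00947·6) / 2.729 = 6.293 mg/L.
373 L/s = 0.373 m³/s.
After input C: C = (2.729·6.293 + 0.373·0.355) / 3.102 = 5.579 mg/L.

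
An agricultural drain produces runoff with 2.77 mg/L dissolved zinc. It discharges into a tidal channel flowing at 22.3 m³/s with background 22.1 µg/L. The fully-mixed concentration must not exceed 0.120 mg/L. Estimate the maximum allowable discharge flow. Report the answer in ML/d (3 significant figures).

22.1 µg/L = 0.0221 mg/L.
Mass balance at complete mixing: C_std·(Q_w + Q_r) = Q_w·C_e + Q_r·C_b.
Rearranging, Q_w = Q_r·(C_std − C_b)/(C_e − C_std) = 22.3·(0.12 − 0.0221) / (2.77 − 0.12) = 0.8238 m³/s.
= 71.18 ML/d.

71.2 ML/d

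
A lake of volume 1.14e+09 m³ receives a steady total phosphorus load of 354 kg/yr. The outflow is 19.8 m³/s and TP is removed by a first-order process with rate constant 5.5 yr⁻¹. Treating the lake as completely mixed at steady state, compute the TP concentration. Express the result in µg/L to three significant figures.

Outflow Q = 19.8 m³/s × 3.156e+07 s/yr = 6.248e+08 m³/yr.
Steady-state CSTR mass balance: W = Q·C + k·V·C, so C = W/(Q + kV).
Q + kV = 6.248e+08 + 5.5·1.14e+09 = 6.895e+09 m³/yr.
C = 354/6.895e+09 = 5.134e-08 kg/m³ = 5.134e-05 mg/L = 0.05134 µg/L.

0.0513 µg/L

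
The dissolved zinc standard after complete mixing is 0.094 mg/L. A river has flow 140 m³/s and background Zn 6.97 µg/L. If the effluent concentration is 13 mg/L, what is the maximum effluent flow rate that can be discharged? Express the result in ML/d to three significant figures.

81.6 ML/d

6.97 µg/L = 0.00697 mg/L.
Mass balance at complete mixing: C_std·(Q_w + Q_r) = Q_w·C_e + Q_r·C_b.
Rearranging, Q_w = Q_r·(C_std − C_b)/(C_e − C_std) = 140·(0.094 − 0.00697) / (13 − 0.094) = 0.9441 m³/s.
= 81.57 ML/d.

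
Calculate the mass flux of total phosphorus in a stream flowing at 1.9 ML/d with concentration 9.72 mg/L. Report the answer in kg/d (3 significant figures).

1.9 ML/d = 0.02199 m³/s.
Mass flux = Q·C = 0.02199 m³/s × 9.72 g/m³ = 0.2137 g/s.
= 0.2137 g/s × 86.4 = 18.47 kg/d.

18.5 kg/d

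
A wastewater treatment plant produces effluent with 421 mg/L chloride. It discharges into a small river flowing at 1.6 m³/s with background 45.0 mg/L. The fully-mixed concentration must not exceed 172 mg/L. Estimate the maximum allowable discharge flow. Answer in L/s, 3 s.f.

Mass balance at complete mixing: C_std·(Q_w + Q_r) = Q_w·C_e + Q_r·C_b.
Rearranging, Q_w = Q_r·(C_std − C_b)/(C_e − C_std) = 1.6·(172 − 45) / (421 − 172) = 0.8161 m³/s.
= 816.1 L/s.

816 L/s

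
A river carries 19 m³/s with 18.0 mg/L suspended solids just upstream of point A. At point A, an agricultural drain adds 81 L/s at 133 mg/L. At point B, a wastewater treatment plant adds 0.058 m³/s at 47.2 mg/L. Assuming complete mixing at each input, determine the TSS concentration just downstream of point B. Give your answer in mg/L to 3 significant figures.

18.6 mg/L

81 L/s = 0.081 m³/s.
After input A: C = (19·18 + 0.081·133) / 19.08 = 18.49 mg/L.
After input B: C = (19.08·18.49 + 0.058·47.2) / 19.14 = 18.58 mg/L.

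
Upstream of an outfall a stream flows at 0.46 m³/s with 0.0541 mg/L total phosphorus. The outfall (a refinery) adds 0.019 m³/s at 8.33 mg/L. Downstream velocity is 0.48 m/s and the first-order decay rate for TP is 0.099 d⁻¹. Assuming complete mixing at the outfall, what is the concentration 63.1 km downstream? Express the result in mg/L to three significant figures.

After complete mixing, C₀ = (0.019·8.33 + 0.46·0.0541) / 0.479 = 0.3824 mg/L.
Travel time t = 6.31e+04 m / 0.48 m/s = 1.315e+05 s = 1.522 d.
C = 0.3824·exp(−0.099·1.522) = 0.3824·0.8602 = 0.3289 mg/L.

0.329 mg/L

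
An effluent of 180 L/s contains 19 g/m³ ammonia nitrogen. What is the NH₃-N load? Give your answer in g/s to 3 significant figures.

3.42 g/s

180 L/s = 0.18 m³/s.
Mass flux = Q·C = 0.18 m³/s × 19 g/m³ = 3.42 g/s.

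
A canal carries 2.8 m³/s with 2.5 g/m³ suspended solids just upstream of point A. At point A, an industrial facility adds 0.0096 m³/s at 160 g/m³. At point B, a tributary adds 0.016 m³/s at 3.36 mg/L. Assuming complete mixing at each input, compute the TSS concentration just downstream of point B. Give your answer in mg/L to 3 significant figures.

3.04 mg/L

After input A: C = (2.8·2.5 + 0.0096·160) / 2.81 = 3.038 mg/L.
After input B: C = (2.81·3.038 + 0.016·3.36) / 2.826 = 3.04 mg/L.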